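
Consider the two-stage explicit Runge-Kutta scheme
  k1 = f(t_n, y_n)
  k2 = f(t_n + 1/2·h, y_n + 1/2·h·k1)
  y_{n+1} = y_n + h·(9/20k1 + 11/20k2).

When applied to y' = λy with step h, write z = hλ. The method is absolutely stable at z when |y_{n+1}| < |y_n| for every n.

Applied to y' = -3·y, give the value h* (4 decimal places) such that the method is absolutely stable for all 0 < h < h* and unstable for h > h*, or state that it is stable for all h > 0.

(-3.6364,0); λ=-3 ⇒ h* = (40/11)/3 = 1.2121.

Set f=λy, z=hλ:
  k1=λy_n ⇒ h·k1=z·y_n;  k2=λ(1+1/2z)y_n ⇒ h·k2=z(1+1/2z)y_n
  y_{n+1}/y_n = 1 + 9/20z + 11/20z(1+1/2z) = 1 + z + 11/40z²
  so R(z) = 1 + z + 11/40z².

Boundary: |R(x)|=1, x<0.
x=-0.5: |R|=0.5687
R=1: x+11/40x²=0 ⇒ x=−40/11=-3.6364; min R=1−1/(4·11/40)=0.0909>−1
Confirm numerically:
  x=-3.211: |R|=0.62439 <1
  x=-2.488: |R|=0.21429 <1
  x=-2.464: |R|=0.20561 <1
  x=-1.945: |R|=0.09533 <1
  x=-4.083: |R|=1.50149 >1
  x=-3.896: |R|=1.27817 >1
  x=-3.730: |R|=1.09605 >1
So |R|<1 on (-3.6364, 0).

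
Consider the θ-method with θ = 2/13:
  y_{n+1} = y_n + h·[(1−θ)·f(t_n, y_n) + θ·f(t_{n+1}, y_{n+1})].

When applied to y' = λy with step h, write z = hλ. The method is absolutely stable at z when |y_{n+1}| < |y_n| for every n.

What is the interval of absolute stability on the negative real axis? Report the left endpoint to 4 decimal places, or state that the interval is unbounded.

z∈(-2.8889,0).

Test eqn y'=λy, z=hλ:
  y_{n+1} = y_n + z·[11/13·y_n + 2/13·y_{n+1}] ⇒ (1 − 2/13z)y_{n+1} = (1 + 11/13z)y_n
  R(z) = (1 + 11/13z)/(1 − 2/13z).

Need |R(x)|<1, x<0.
x=-0.64: |R|=0.4174
R=−1: 1+11/13x = −1+2/13x ⇒ -9/13x=2 ⇒ x=2/(-9/13)=-2.8889
Confirm numerically:
  x=-2.265: |R|=0.67969 <1
  x=-1.957: |R|=0.50414 <1
  x=-1.436: |R|=0.17616 <1
  x=-3.423: |R|=1.24222 >1
  x=-3.023: |R|=1.06337 >1
Interval (-2.8889, 0).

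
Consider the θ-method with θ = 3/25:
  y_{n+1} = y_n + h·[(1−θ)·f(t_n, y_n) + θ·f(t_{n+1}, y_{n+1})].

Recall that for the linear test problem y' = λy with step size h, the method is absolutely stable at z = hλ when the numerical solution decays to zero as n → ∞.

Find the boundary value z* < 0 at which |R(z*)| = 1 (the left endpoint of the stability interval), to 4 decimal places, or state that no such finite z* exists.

Set f=λy, z=hλ:
  y_{n+1} = y_n + z·[22/25·y_n + 3/25·y_{n+1}] ⇒ (1 − 3/25z)y_{n+1} = (1 + 22/25z)y_n
  so R(z) = (1 + 22/25z)/(1 − 3/25z).

Need |R(x)|<1, x<0.
x=-1.12: |R|=0.0127
R=−1: 1+22/25x = −1+3/25x ⇒ -19/25x=2 ⇒ x=2/(-19/25)=-2.6316
Confirm numerically:
  x=-2.436: |R|=0.88498 <1
  x=-1.958: |R|=0.58548 <1
  x=-1.770: |R|=0.45991 <1
  x=-3.079: |R|=1.24830 >1
  x=-2.980: |R|=1.19505 >1
So |R|<1 on (-2.6316, 0).

left endpoint -2.6316.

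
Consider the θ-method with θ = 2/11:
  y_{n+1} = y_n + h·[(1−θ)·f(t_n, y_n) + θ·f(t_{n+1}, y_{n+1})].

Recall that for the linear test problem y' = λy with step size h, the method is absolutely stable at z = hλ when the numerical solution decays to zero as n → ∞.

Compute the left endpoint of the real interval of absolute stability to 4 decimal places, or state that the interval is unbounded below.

On y'=λy, z=hλ:
  y_{n+1} = y_n + z·[9/11·y_n + 2/11·y_{n+1}] ⇒ (1 − 2/11z)y_{n+1} = (1 + 9/11z)y_n
  ⇒ R(z) = (1 + 9/11z)/(1 − 2/11z).

Need |R(x)|<1, x<0.
x=-1.14: |R|=0.0557
R=−1: 1+9/11x = −1+2/11x ⇒ -7/11x=2 ⇒ x=2/(-7/11)=-3.1429
Confirm numerically:
  x=-3.060: |R|=0.96612 <1
  x=-2.598: |R|=0.76451 <1
  x=-1.632: |R|=0.25855 <1
  x=-1.474: |R|=0.16246 <1
  x=-3.724: |R|=1.22051 >1
  x=-3.692: |R|=1.20909 >1
  x=-3.231: |R|=1.03533 >1
Interval (-3.1429, 0).

z* = -3.1429.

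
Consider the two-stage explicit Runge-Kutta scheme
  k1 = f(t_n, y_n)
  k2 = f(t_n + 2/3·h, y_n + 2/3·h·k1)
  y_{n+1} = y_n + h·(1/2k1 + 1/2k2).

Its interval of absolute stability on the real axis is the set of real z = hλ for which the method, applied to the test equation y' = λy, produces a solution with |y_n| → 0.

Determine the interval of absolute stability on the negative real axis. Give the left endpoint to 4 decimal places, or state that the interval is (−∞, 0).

With y'=λy (z=hλ):
  k1=λy_n ⇒ h·k1=z·y_n;  k2=λ(1+2/3z)y_n ⇒ h·k2=z(1+2/3z)y_n
  y_{n+1}/y_n = 1 + 1/2z + 1/2z(1+2/3z) = 1 + z + 1/3z²
  Hence R(z) = 1 + z + 1/3z².

Find x<0 with |R(x)|<1.
x=-1.46: |R|=0.2505
R=1: x+1/3x²=0 ⇒ x=−3=-3.0000; min R=1−1/(4·1/3)=0.2500>−1
Confirm numerically:
  x=-2.837: |R|=0.84586 <1
  x=-2.557: |R|=0.62242 <1
  x=-2.523: |R|=0.59884 <1
  x=-2.223: |R|=0.42424 <1
  x=-3.278: |R|=1.30376 >1
  x=-3.244: |R|=1.26385 >1
  x=-3.020: |R|=1.02013 >1
Stable set (-3.0000, 0).

(-3.0000, 0).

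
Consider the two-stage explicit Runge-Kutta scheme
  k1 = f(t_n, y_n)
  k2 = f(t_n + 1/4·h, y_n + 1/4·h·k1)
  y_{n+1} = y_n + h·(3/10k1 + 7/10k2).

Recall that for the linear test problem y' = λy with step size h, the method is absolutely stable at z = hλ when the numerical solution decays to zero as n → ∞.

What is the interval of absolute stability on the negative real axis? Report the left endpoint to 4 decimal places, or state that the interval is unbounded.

(-5.7143, 0).

With y'=λy (z=hλ):
  k1=λy_n ⇒ h·k1=z·y_n;  k2=λ(1+1/4z)y_n ⇒ h·k2=z(1+1/4z)y_n
  y_{n+1}/y_n = 1 + 3/10z + 7/10z(1+1/4z) = 1 + z + 7/40z²
  R(z) = 1 + z + 7/40z².

Solve |R(x)|<1 on ℝ⁻.
x=-1.16: |R|=0.0755
R=1: x+7/40x²=0 ⇒ x=−40/7=-5.7143; min R=1−1/(4·7/40)=-0.4286>−1
Confirm numerically:
  x=-4.849: |R|=0.26574 <1
  x=-4.052: |R|=0.17873 <1
  x=-3.522: |R|=0.35122 <1
  x=-5.941: |R|=1.23571 >1
  x=-5.752: |R|=1.03796 >1
Interval (-5.7143, 0).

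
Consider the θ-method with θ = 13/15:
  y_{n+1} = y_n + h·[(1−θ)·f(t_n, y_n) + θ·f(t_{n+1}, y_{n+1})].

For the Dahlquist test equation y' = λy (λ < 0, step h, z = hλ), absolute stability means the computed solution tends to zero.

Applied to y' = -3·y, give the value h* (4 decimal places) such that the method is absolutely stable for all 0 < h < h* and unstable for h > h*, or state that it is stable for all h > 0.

(−∞, 0) — no finite endpoint. Any h>0 works for λ=-3.

On y'=λy, z=hλ:
  y_{n+1} = y_n + z·[2/15·y_n + 13/15·y_{n+1}] ⇒ (1 − 13/15z)y_{n+1} = (1 + 2/15z)y_n
  so R(z) = (1 + 2/15z)/(1 − 13/15z).

Need |R(x)|<1, x<0.
x=-0.85: |R|=0.5106
x=-2: |R|=0.2683
x=-10: |R|=0.0345
x=-100: |R|=0.1407
θ=13/15≥1/2 ⇒ |1+2/15x|<|1−13/15x| ∀x<0 ⇒ interval (−∞,0).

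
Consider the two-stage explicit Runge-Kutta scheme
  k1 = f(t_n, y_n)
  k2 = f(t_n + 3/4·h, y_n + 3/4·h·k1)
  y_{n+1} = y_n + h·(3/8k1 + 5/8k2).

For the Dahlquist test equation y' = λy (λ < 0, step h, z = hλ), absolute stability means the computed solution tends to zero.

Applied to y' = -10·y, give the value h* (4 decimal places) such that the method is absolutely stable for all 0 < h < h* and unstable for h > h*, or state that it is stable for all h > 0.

Set f=λy, z=hλ:
  k1=λy_n ⇒ h·k1=z·y_n;  k2=λ(1+3/4z)y_n ⇒ h·k2=z(1+3/4z)y_n
  y_{n+1}/y_n = 1 + 3/8z + 5/8z(1+3/4z) = 1 + z + 15/32z²
  ⇒ R(z) = 1 + z + 15/32z².

Need |R(x)|<1, x<0.
x=-0.74: |R|=0.5167
R=1: x+15/32x²=0 ⇒ x=−32/15=-2.1333; min R=1−1/(4·15/32)=0.4667>−1
Confirm numerically:
  x=-1.982: |R|=0.85940 <1
  x=-1.280: |R|=0.48800 <1
  x=-1.065: |R|=0.46667 <1
  x=-2.559: |R|=1.51060 >1
  x=-2.484: |R|=1.40831 >1
  x=-2.396: |R|=1.29501 >1
Stable set (-2.1333, 0).

(-2.1333,0); λ=-10 ⇒ h* = (32/15)/10 = 0.2133.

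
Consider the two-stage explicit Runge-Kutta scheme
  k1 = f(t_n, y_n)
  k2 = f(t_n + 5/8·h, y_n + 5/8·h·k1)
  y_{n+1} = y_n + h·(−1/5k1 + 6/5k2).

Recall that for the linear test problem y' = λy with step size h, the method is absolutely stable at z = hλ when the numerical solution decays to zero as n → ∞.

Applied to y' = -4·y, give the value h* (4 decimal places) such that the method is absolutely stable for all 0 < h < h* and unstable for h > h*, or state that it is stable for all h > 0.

Test eqn y'=λy, z=hλ:
  k1=λy_n ⇒ h·k1=z·y_n;  k2=λ(1+5/8z)y_n ⇒ h·k2=z(1+5/8z)y_n
  y_{n+1}/y_n = 1 − 1/5z + 6/5z(1+5/8z) = 1 + z + 3/4z²
  so R(z) = 1 + z + 3/4z².

Need |R(x)|<1, x<0.
x=-1.18: |R|=0.8643
R=1: x+3/4x²=0 ⇒ x=−4/3=-1.3333; min R=1−1/(4·3/4)=0.6667>−1
Confirm numerically:
  x=-1.067: |R|=0.78687 <1
  x=-0.982: |R|=0.74124 <1
  x=-0.969: |R|=0.73522 <1
  x=-0.629: |R|=0.66773 <1
  x=-1.871: |R|=1.75448 >1
  x=-1.801: |R|=1.63170 >1
  x=-1.688: |R|=1.44901 >1
Stable set (-1.3333, 0).

(-1.3333,0); λ=-4 ⇒ h* = (4/3)/4 = 0.3333.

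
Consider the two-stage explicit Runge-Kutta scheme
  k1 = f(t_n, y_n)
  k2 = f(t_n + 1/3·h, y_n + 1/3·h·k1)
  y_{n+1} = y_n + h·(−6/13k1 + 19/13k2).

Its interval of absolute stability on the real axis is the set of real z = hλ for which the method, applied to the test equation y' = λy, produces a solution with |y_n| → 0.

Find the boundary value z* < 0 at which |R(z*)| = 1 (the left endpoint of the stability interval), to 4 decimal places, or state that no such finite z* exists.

With y'=λy (z=hλ):
  k1=λy_n ⇒ h·k1=z·y_n;  k2=λ(1+1/3z)y_n ⇒ h·k2=z(1+1/3z)y_n
  y_{n+1}/y_n = 1 − 6/13z + 19/13z(1+1/3z) = 1 + z + 19/39z²
  Hence R(z) = 1 + z + 19/39z².

Solve |R(x)|<1 on ℝ⁻.
x=-1.06: |R|=0.4874
R=1: x+19/39x²=0 ⇒ x=−39/19=-2.0526; min R=1−1/(4·19/39)=0.4868>−1
Confirm numerically:
  x=-1.785: |R|=0.76726 <1
  x=-1.445: |R|=0.57224 <1
  x=-1.313: |R|=0.52688 <1
  x=-0.947: |R|=0.48991 <1
  x=-2.562: |R|=1.63577 >1
  x=-2.335: |R|=1.32121 >1
  x=-2.113: |R|=1.06214 >1
So |R|<1 on (-2.0526, 0).

z* = -2.0526.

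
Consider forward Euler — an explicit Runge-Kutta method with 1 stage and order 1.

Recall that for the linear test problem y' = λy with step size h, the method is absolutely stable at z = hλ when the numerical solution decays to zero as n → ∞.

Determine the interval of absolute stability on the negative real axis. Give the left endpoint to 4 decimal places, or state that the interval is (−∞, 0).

(-2.0000, 0).

Test eqn y'=λy, z=hλ:
  order 1, 1-stage ⇒ R(z)=1+z
  (e.g. R(-0.32)=0.68000, |R|=0.68000)

Find x<0 with |R(x)|<1.
x=-0.32: |R|=0.6800
|R(-1.77)|=0.7700 |R(-1.49)|=0.4900 |R(-1.17)|=0.1700
Bisect:
  x_lo=-2.7053 |R|=1.7053  x_hi=-0.2895 |R|=0.7105
  mid=-1.49744 |R|=0.49744 →hi
  mid=-2.10139 |R|=1.10139 →lo
  mid=-1.79942 |R|=0.79942 →hi
  mid=-1.95041 |R|=0.95041 →hi
  mid=-2.02590 |R|=1.02590 →lo
  mid=-1.98815 |R|=0.98815 →hi
  mid=-2.00703 |R|=1.00703 →lo
  mid=-1.99759 |R|=0.99759 →hi
  mid=-2.00231 |R|=1.00231 →lo
  mid=-1.99995 |R|=0.99995 →hi
  ...
  [-2.00010,-1.99995] ⇒ x*=-2.0000
Interval (-2.0000, 0).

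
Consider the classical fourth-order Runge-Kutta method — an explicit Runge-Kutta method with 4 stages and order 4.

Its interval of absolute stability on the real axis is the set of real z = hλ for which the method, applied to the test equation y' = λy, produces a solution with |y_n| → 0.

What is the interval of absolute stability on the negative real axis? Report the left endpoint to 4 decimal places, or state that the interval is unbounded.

z∈(-2.7853,0).

With y'=λy (z=hλ):
  order 4, 4-stage ⇒ R(z)=1+z+z^2/2+z^3/6+z^4/24
  (e.g. R(-0.66)=0.51779, |R|=0.51779)

Boundary: |R(x)|=1, x<0.
x=-0.66: |R|=0.5178
|R(-1.98)|=0.3269 |R(-0.98)|=0.3818 |R(-0.81)|=0.4474
Bisect:
  x_lo=-3.2043 |R|=1.8387  x_hi=-0.0580 |R|=0.9436
  mid=-1.63117 |R|=0.27082 →hi
  mid=-2.41775 |R|=0.57326 →hi
  mid=-2.81103 |R|=1.03951 →lo
  mid=-2.61439 |R|=0.77146 →hi
  mid=-2.71271 |R|=0.89597 →hi
  mid=-2.76187 |R|=0.96526 →hi
  mid=-2.78645 |R|=1.00175 →lo
  mid=-2.77416 |R|=0.98335 →hi
  ...
  [-2.78530,-2.78511] ⇒ x*=-2.7853
Interval (-2.7853, 0).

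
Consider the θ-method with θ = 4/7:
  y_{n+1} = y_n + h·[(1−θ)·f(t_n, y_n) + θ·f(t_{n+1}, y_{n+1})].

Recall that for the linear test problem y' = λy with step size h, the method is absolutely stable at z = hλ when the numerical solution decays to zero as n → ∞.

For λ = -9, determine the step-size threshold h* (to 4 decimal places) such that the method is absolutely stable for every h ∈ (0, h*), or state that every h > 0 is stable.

(−∞, 0) — no finite endpoint. Any h>0 works for λ=-9.

Test eqn y'=λy, z=hλ:
  y_{n+1} = y_n + z·[3/7·y_n + 4/7·y_{n+1}] ⇒ (1 − 4/7z)y_{n+1} = (1 + 3/7z)y_n
  R(z) = (1 + 3/7z)/(1 − 4/7z).

Need |R(x)|<1, x<0.
x=-0.57: |R|=0.5700
x=-2: |R|=0.0667
x=-10: |R|=0.4894
x=-100: |R|=0.7199
θ=4/7≥1/2 ⇒ |1+3/7x|<|1−4/7x| ∀x<0 ⇒ interval (−∞,0).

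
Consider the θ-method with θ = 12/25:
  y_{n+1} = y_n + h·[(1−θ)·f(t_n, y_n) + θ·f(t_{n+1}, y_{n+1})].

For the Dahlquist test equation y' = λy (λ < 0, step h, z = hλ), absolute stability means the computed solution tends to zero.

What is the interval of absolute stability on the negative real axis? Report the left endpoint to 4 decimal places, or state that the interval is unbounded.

z∈(-50.0000,0).

With y'=λy (z=hλ):
  y_{n+1} = y_n + z·[13/25·y_n + 12/25·y_{n+1}] ⇒ (1 − 12/25z)y_{n+1} = (1 + 13/25z)y_n
  Hence R(z) = (1 + 13/25z)/(1 − 12/25z).

Need |R(x)|<1, x<0.
x=-0.5: |R|=0.5968
R=−1: 1+13/25x = −1+12/25x ⇒ -1/25x=2 ⇒ x=2/(-1/25)=-50.0000
Confirm numerically:
  x=-41.461: |R|=0.98366 <1
  x=-22.524: |R|=0.90695 <1
  x=-22.434: |R|=0.90630 <1
  x=-20.253: |R|=0.88902 <1
  x=-50.477: |R|=1.00076 >1
  x=-50.212: |R|=1.00034 >1
Interval (-50.0000, 0).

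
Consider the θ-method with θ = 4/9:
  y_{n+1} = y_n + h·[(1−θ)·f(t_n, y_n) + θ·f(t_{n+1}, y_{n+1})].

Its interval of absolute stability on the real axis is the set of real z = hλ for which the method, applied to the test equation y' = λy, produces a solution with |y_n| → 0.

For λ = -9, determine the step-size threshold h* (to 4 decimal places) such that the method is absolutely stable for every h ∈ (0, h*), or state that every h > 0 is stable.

Test eqn y'=λy, z=hλ:
  y_{n+1} = y_n + z·[5/9·y_n + 4/9·y_{n+1}] ⇒ (1 − 4/9z)y_{n+1} = (1 + 5/9z)y_n
  ⇒ R(z) = (1 + 5/9z)/(1 − 4/9z).

Need |R(x)|<1, x<0.
x=-0.57: |R|=0.5452
R=−1: 1+5/9x = −1+4/9x ⇒ -1/9x=2 ⇒ x=2/(-1/9)=-18.0000
Confirm numerically:
  x=-12.532: |R|=0.90752 <1
  x=-10.096: |R|=0.83995 <1
  x=-9.560: |R|=0.82134 <1
  x=-9.495: |R|=0.81897 <1
  x=-18.336: |R|=1.00408 >1
  x=-18.207: |R|=1.00253 >1
  x=-18.045: |R|=1.00055 >1
So |R|<1 on (-18.0000, 0).

(-18.0000,0); λ=-9 ⇒ h* = (18)/9 = 2.0000.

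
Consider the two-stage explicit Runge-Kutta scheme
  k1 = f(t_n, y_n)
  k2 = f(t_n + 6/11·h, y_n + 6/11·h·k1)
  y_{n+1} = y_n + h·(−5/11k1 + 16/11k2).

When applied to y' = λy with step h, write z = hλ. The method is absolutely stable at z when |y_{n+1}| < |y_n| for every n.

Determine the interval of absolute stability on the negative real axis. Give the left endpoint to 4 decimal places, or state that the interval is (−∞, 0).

With y'=λy (z=hλ):
  k1=λy_n ⇒ h·k1=z·y_n;  k2=λ(1+6/11z)y_n ⇒ h·k2=z(1+6/11z)y_n
  y_{n+1}/y_n = 1 − 5/11z + 16/11z(1+6/11z) = 1 + z + 96/121z²
  ⇒ R(z) = 1 + z + 96/121z².

Boundary: |R(x)|=1, x<0.
x=-0.53: |R|=0.6929
R=1: x+96/121x²=0 ⇒ x=−121/96=-1.2604; min R=1−1/(4·96/121)=0.6849>−1
Confirm numerically:
  x=-1.102: |R|=0.86149 <1
  x=-1.077: |R|=0.84327 <1
  x=-0.815: |R|=0.71199 <1
  x=-0.727: |R|=0.69233 <1
  x=-1.453: |R|=1.22201 >1
  x=-1.427: |R|=1.18860 >1
So |R|<1 on (-1.2604, 0).

(-1.2604, 0).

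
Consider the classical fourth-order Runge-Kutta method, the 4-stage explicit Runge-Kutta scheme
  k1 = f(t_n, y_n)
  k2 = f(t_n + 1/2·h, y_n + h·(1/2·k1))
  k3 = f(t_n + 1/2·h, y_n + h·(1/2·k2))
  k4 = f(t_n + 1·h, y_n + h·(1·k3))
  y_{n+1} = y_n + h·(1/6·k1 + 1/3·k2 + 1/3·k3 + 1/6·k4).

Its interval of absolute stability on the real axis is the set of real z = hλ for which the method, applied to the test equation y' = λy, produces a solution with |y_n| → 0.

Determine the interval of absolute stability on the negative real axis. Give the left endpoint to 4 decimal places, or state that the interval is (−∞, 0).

z∈(-2.7853,0).

With y'=λy (z=hλ):
  order 4, 4-stage ⇒ R(z)=1+z+z^2/2+z^3/6+z^4/24
  (e.g. R(-0.42)=0.65715, |R|=0.65715)

Find x<0 with |R(x)|<1.
x=-0.42: |R|=0.6571
|R(-2.7)|=0.8788 |R(-2.14)|=0.3903 |R(-1.72)|=0.2758
Bisect:
  x_lo=-3.4382 |R|=2.5210  x_hi=-0.1860 |R|=0.8302
  mid=-1.81212 |R|=0.28730 →hi
  mid=-2.62516 |R|=0.78421 →hi
  mid=-3.03167 |R|=1.43961 →lo
  mid=-2.82841 |R|=1.06698 →lo
  mid=-2.72678 |R|=0.91531 →hi
  mid=-2.77760 |R|=0.98846 →hi
  mid=-2.80301 |R|=1.02704 →lo
  mid=-2.79030 |R|=1.00758 →lo
  mid=-2.78395 |R|=0.99798 →hi
  ...
  [-2.78534,-2.78514] ⇒ x*=-2.7853
Stable set (-2.7853, 0).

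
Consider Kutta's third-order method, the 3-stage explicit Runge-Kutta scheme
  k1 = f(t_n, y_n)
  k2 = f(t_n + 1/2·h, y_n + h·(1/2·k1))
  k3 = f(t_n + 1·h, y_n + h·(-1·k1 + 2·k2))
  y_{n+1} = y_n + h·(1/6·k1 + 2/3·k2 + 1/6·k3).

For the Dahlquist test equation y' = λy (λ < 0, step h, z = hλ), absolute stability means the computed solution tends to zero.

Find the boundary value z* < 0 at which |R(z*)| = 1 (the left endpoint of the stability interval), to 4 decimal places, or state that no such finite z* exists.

left endpoint -2.5127.

On y'=λy, z=hλ:
  order 3, 3-stage ⇒ R(z)=1+z+z^2/2+z^3/6
  (e.g. R(-1.36)=0.14556, |R|=0.14556)

Boundary: |R(x)|=1, x<0.
x=-1.36: |R|=0.1456
|R(-1.9)|=0.2382 |R(-1.43)|=0.1051 |R(-0.86)|=0.4038
Bisect:
  x_lo=-2.9378 |R|=1.8484  x_hi=-0.0854 |R|=0.9182
  mid=-1.51160 |R|=0.05522 →hi
  mid=-2.22471 |R|=0.58518 →hi
  mid=-2.58126 |R|=1.11625 →lo
  mid=-2.40298 |R|=0.82842 →hi
  mid=-2.49212 |R|=0.96641 →hi
  mid=-2.53669 |R|=1.03980 →lo
  mid=-2.51440 |R|=1.00273 →lo
  ...
  [-2.51284,-2.51266] ⇒ x*=-2.5127
So |R|<1 on (-2.5127, 0).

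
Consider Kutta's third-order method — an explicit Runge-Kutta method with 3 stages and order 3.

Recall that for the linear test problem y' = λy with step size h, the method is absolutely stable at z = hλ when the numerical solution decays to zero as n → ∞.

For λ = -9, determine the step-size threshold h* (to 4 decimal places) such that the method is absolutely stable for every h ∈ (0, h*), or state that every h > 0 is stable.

(-2.5127,0); λ=-9 ⇒ h* = 0.2792.

With y'=λy (z=hλ):
  order 3, 3-stage ⇒ R(z)=1+z+z^2/2+z^3/6
  (e.g. R(-0.93)=0.36839, |R|=0.36839)

Find x<0 with |R(x)|<1.
x=-0.93: |R|=0.3684
|R(-2.51)|=0.9955 |R(-2.39)|=0.8093 |R(-1.96)|=0.2941
Bisect:
  x_lo=-3.3856 |R|=3.1224  x_hi=-0.3003 |R|=0.7403
  mid=-1.84296 |R|=0.18798 →hi
  mid=-2.61430 |R|=1.17496 →lo
  mid=-2.22863 |R|=0.59010 →hi
  mid=-2.42147 |R|=0.85610 →hi
  mid=-2.51789 |R|=1.00847 →lo
  mid=-2.46968 |R|=0.93058 →hi
  mid=-2.49378 |R|=0.96909 →hi
  mid=-2.50583 |R|=0.98867 →hi
  mid=-2.51186 |R|=0.99854 →hi
  ...
  [-2.51280,-2.51261] ⇒ x*=-2.5127
So |R|<1 on (-2.5127, 0).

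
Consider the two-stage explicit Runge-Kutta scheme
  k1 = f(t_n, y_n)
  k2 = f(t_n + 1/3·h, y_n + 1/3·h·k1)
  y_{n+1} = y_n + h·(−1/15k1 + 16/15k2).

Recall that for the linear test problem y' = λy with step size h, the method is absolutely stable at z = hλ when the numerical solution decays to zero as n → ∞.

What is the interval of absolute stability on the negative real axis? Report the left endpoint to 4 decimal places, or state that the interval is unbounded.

On y'=λy, z=hλ:
  k1=λy_n ⇒ h·k1=z·y_n;  k2=λ(1+1/3z)y_n ⇒ h·k2=z(1+1/3z)y_n
  y_{n+1}/y_n = 1 − 1/15z + 16/15z(1+1/3z) = 1 + z + 16/45z²
  ⇒ R(z) = 1 + z + 16/45z².

Need |R(x)|<1, x<0.
x=-0.8: |R|=0.4276
R=1: x+16/45x²=0 ⇒ x=−45/16=-2.8125; min R=1−1/(4·16/45)=0.2969>−1
Confirm numerically:
  x=-1.881: |R|=0.37701 <1
  x=-1.709: |R|=0.32946 <1
  x=-1.687: |R|=0.32490 <1
  x=-3.150: |R|=1.37800 >1
  x=-2.899: |R|=1.08916 >1
Stable set (-2.8125, 0).

z∈(-2.8125,0).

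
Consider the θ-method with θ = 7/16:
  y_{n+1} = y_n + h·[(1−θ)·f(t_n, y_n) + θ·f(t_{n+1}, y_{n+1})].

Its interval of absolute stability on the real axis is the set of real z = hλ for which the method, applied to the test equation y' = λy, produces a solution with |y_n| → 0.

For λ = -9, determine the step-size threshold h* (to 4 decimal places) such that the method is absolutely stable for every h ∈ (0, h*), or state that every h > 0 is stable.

Set f=λy, z=hλ:
  y_{n+1} = y_n + z·[9/16·y_n + 7/16·y_{n+1}] ⇒ (1 − 7/16z)y_{n+1} = (1 + 9/16z)y_n
  ⇒ R(z) = (1 + 9/16z)/(1 − 7/16z).

Boundary: |R(x)|=1, x<0.
x=-0.54: |R|=0.5632
R=−1: 1+9/16x = −1+7/16x ⇒ -1/8x=2 ⇒ x=2/(-1/8)=-16.0000
Confirm numerically:
  x=-13.203: |R|=0.94840 <1
  x=-12.466: |R|=0.93155 <1
  x=-11.993: |R|=0.91982 <1
  x=-16.359: |R|=1.00550 >1
  x=-16.350: |R|=1.00537 >1
So |R|<1 on (-16.0000, 0).

(-16.0000,0); λ=-9 ⇒ h* = (16)/9 = 1.7778.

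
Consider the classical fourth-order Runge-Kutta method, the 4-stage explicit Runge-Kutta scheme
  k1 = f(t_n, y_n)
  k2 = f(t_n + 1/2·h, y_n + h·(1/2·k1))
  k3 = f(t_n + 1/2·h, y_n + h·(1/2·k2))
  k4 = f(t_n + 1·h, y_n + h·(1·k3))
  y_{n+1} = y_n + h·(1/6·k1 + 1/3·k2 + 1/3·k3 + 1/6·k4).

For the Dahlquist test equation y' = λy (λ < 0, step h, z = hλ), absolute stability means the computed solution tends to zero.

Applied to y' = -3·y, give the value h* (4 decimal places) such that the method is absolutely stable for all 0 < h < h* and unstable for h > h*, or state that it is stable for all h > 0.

With y'=λy (z=hλ):
  order 4, 4-stage ⇒ R(z)=1+z+z^2/2+z^3/6+z^4/24
  (e.g. R(-0.98)=0.38177, |R|=0.38177)

Solve |R(x)|<1 on ℝ⁻.
x=-0.98: |R|=0.3818
|R(-1.97)|=0.3238 |R(-1.73)|=0.2767 |R(-0.99)|=0.3784
Bisect:
  x_lo=-3.3516 |R|=2.2477  x_hi=-0.3971 |R|=0.6723
  mid=-1.87434 |R|=0.29902 →hi
  mid=-2.61295 |R|=0.76977 →hi
  mid=-2.98225 |R|=1.33990 →lo
  mid=-2.79760 |R|=1.01872 →lo
  mid=-2.70527 |R|=0.88591 →hi
  mid=-2.75144 |R|=0.95015 →hi
  mid=-2.77452 |R|=0.98388 →hi
  ...
  [-2.78534,-2.78516] ⇒ x*=-2.7853
Interval (-2.7853, 0).

(-2.7853,0); λ=-3 ⇒ h* = 0.9284.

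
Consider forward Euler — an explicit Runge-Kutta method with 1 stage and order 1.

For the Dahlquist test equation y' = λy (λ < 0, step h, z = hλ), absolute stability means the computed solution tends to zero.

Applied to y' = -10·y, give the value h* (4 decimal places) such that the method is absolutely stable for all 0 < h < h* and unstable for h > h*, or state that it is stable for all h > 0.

Set f=λy, z=hλ:
  order 1, 1-stage ⇒ R(z)=1+z
  (e.g. R(-0.47)=0.53000, |R|=0.53000)

Boundary: |R(x)|=1, x<0.
x=-0.47: |R|=0.5300
|R(-2.06)|=1.0600 |R(-1.94)|=0.9400 |R(-0.78)|=0.2200
Bisect:
  x_lo=-2.5310 |R|=1.5310  x_hi=-0.1027 |R|=0.8973
  mid=-1.31688 |R|=0.31688 →hi
  mid=-1.92395 |R|=0.92395 →hi
  mid=-2.22749 |R|=1.22749 →lo
  mid=-2.07572 |R|=1.07572 →lo
  mid=-1.99984 |R|=0.99984 →hi
  mid=-2.03778 |R|=1.03778 →lo
  mid=-2.01881 |R|=1.01881 →lo
  mid=-2.00933 |R|=1.00933 →lo
  mid=-2.00458 |R|=1.00458 →lo
  ...
  [-2.00014,-1.99999] ⇒ x*=-2.0000
Stable set (-2.0000, 0).

(-2.0000,0); λ=-10 ⇒ h* = 0.2000.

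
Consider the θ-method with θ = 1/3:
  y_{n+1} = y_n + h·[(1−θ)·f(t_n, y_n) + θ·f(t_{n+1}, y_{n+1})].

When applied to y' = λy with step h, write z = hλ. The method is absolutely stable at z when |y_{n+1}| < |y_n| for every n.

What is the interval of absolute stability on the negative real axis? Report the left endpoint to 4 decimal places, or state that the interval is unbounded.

On y'=λy, z=hλ:
  y_{n+1} = y_n + z·[2/3·y_n + 1/3·y_{n+1}] ⇒ (1 − 1/3z)y_{n+1} = (1 + 2/3z)y_n
  ⇒ R(z) = (1 + 2/3z)/(1 − 1/3z).

Need |R(x)|<1, x<0.
x=-0.69: |R|=0.4390
R=−1: 1+2/3x = −1+1/3x ⇒ -1/3x=2 ⇒ x=2/(-1/3)=-6.0000
Confirm numerically:
  x=-5.402: |R|=0.92883 <1
  x=-5.247: |R|=0.90869 <1
  x=-4.397: |R|=0.78329 <1
  x=-6.122: |R|=1.01337 >1
  x=-6.034: |R|=1.00376 >1
So |R|<1 on (-6.0000, 0).

z∈(-6.0000,0).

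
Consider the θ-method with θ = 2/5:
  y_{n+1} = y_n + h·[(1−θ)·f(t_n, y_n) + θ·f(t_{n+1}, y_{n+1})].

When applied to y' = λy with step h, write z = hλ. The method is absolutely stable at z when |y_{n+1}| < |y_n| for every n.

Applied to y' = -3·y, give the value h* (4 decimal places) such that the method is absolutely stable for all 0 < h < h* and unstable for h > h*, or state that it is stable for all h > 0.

(-10.0000,0); λ=-3 ⇒ h* = (10)/3 = 3.3333.

With y'=λy (z=hλ):
  y_{n+1} = y_n + z·[3/5·y_n + 2/5·y_{n+1}] ⇒ (1 − 2/5z)y_{n+1} = (1 + 3/5z)y_n
  R(z) = (1 + 3/5z)/(1 − 2/5z).

Solve |R(x)|<1 on ℝ⁻.
x=-1.72: |R|=0.0190
R=−1: 1+3/5x = −1+2/5x ⇒ -1/5x=2 ⇒ x=2/(-1/5)=-10.0000
Confirm numerically:
  x=-8.443: |R|=0.92886 <1
  x=-6.884: |R|=0.83397 <1
  x=-5.818: |R|=0.74862 <1
  x=-10.211: |R|=1.00830 >1
  x=-10.079: |R|=1.00314 >1
  x=-10.054: |R|=1.00215 >1
So |R|<1 on (-10.0000, 0).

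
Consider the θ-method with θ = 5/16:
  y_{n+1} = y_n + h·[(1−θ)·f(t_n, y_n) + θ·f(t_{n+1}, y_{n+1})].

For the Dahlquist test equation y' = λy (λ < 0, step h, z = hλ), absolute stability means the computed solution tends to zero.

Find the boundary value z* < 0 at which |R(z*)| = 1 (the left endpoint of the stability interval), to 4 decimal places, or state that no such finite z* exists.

z* = -5.3333.

On y'=λy, z=hλ:
  y_{n+1} = y_n + z·[11/16·y_n + 5/16·y_{n+1}] ⇒ (1 − 5/16z)y_{n+1} = (1 + 11/16z)y_n
  Hence R(z) = (1 + 11/16z)/(1 − 5/16z).

Boundary: |R(x)|=1, x<0.
x=-1.24: |R|=0.1063
R=−1: 1+11/16x = −1+5/16x ⇒ -3/8x=2 ⇒ x=2/(-3/8)=-5.3333
Confirm numerically:
  x=-5.218: |R|=0.98356 <1
  x=-5.066: |R|=0.96119 <1
  x=-3.052: |R|=0.56212 <1
  x=-5.770: |R|=1.05842 >1
  x=-5.733: |R|=1.05369 >1
  x=-5.366: |R|=1.00458 >1
So |R|<1 on (-5.3333, 0).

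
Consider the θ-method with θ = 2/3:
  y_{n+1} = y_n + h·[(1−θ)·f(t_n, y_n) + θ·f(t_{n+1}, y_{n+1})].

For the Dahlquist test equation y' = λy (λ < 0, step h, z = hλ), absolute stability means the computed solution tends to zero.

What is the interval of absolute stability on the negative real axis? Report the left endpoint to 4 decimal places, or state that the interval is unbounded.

(−∞, 0) — no finite endpoint.

Set f=λy, z=hλ:
  y_{n+1} = y_n + z·[1/3·y_n + 2/3·y_{n+1}] ⇒ (1 − 2/3z)y_{n+1} = (1 + 1/3z)y_n
  so R(z) = (1 + 1/3z)/(1 − 2/3z).

Solve |R(x)|<1 on ℝ⁻.
x=-0.84: |R|=0.4615
x=-2: |R|=0.1429
x=-10: |R|=0.3043
x=-100: |R|=0.4778
θ=2/3≥1/2 ⇒ |1+1/3x|<|1−2/3x| ∀x<0 ⇒ interval (−∞,0).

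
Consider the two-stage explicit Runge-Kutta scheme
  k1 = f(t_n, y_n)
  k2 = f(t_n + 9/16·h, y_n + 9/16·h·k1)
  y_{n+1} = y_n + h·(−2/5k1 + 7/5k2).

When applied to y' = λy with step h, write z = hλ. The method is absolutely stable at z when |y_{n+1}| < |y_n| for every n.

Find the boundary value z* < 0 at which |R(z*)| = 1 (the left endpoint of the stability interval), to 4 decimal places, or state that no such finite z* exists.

left endpoint -1.2698.

On y'=λy, z=hλ:
  k1=λy_n ⇒ h·k1=z·y_n;  k2=λ(1+9/16z)y_n ⇒ h·k2=z(1+9/16z)y_n
  y_{n+1}/y_n = 1 − 2/5z + 7/5z(1+9/16z) = 1 + z + 63/80z²
  R(z) = 1 + z + 63/80z².

Need |R(x)|<1, x<0.
x=-1.54: |R|=1.3276
R=1: x+63/80x²=0 ⇒ x=−80/63=-1.2698; min R=1−1/(4·63/80)=0.6825>−1
Confirm numerically:
  x=-1.157: |R|=0.89719 <1
  x=-1.011: |R|=0.79392 <1
  x=-0.895: |R|=0.73581 <1
  x=-1.691: |R|=1.56084 >1
  x=-1.666: |R|=1.51975 >1
  x=-1.644: |R|=1.48440 >1
Stable set (-1.2698, 0).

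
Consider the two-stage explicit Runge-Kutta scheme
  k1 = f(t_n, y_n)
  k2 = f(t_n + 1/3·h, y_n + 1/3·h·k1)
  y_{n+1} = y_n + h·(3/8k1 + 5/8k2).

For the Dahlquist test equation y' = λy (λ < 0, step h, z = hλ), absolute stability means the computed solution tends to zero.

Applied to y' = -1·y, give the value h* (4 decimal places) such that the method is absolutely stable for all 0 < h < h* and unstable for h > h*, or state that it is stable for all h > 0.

(-4.8000,0); λ=-1 ⇒ h* = (24/5)/1 = 4.8000.

On y'=λy, z=hλ:
  k1=λy_n ⇒ h·k1=z·y_n;  k2=λ(1+1/3z)y_n ⇒ h·k2=z(1+1/3z)y_n
  y_{n+1}/y_n = 1 + 3/8z + 5/8z(1+1/3z) = 1 + z + 5/24z²
  R(z) = 1 + z + 5/24z².

Find x<0 with |R(x)|<1.
x=-1.23: |R|=0.0852
R=1: x+5/24x²=0 ⇒ x=−24/5=-4.8000; min R=1−1/(4·5/24)=-0.2000>−1
Confirm numerically:
  x=-4.736: |R|=0.93685 <1
  x=-3.939: |R|=0.29344 <1
  x=-2.737: |R|=0.17634 <1
  x=-5.190: |R|=1.42169 >1
  x=-5.175: |R|=1.40430 >1
  x=-5.158: |R|=1.38470 >1
So |R|<1 on (-4.8000, 0).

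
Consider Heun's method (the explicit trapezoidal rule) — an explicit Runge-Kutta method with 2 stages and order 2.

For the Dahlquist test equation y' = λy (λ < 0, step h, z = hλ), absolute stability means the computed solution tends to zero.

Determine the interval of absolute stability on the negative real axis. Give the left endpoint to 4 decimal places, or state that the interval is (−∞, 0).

(-2.0000, 0).

Set f=λy, z=hλ:
  order 2, 2-stage ⇒ R(z)=1+z+z^2/2
  (e.g. R(-1.54)=0.64580, |R|=0.64580)

Need |R(x)|<1, x<0.
x=-1.54: |R|=0.6458
|R(-1.38)|=0.5722 |R(-1.32)|=0.5512 |R(-0.63)|=0.5684
Bisect:
  x_lo=-2.5452 |R|=1.6938  x_hi=-0.1157 |R|=0.8910
  mid=-1.33046 |R|=0.55460 →hi
  mid=-1.93784 |R|=0.93977 →hi
  mid=-2.24153 |R|=1.27069 →lo
  mid=-2.08968 |R|=1.09370 →lo
  mid=-2.01376 |R|=1.01386 →lo
  mid=-1.97580 |R|=0.97609 →hi
  mid=-1.99478 |R|=0.99479 →hi
  mid=-2.00427 |R|=1.00428 →lo
  mid=-1.99953 |R|=0.99953 →hi
  ...
  [-2.00012,-1.99997] ⇒ x*=-2.0000
Interval (-2.0000, 0).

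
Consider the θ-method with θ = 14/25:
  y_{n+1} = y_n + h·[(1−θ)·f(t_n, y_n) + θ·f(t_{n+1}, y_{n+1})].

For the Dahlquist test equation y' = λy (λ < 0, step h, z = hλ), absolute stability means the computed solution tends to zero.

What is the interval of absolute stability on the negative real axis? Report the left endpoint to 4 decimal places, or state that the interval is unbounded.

Set f=λy, z=hλ:
  y_{n+1} = y_n + z·[11/25·y_n + 14/25·y_{n+1}] ⇒ (1 − 14/25z)y_{n+1} = (1 + 11/25z)y_n
  Hence R(z) = (1 + 11/25z)/(1 − 14/25z).

Find x<0 with |R(x)|<1.
x=-1.37: |R|=0.2248
x=-2: |R|=0.0566
x=-10: |R|=0.5152
x=-100: |R|=0.7544
θ=14/25≥1/2 ⇒ |1+11/25x|<|1−14/25x| ∀x<0 ⇒ unbounded interval.

unbounded; (−∞, 0).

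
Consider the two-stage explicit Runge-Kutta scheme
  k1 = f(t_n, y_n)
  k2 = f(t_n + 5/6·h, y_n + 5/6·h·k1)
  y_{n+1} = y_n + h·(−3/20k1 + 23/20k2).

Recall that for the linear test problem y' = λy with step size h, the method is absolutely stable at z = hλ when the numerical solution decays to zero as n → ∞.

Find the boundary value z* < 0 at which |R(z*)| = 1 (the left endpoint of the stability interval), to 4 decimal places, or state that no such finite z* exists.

Set f=λy, z=hλ:
  k1=λy_n ⇒ h·k1=z·y_n;  k2=λ(1+5/6z)y_n ⇒ h·k2=z(1+5/6z)y_n
  y_{n+1}/y_n = 1 − 3/20z + 23/20z(1+5/6z) = 1 + z + 23/24z²
  R(z) = 1 + z + 23/24z².

Solve |R(x)|<1 on ℝ⁻.
x=-1.73: |R|=2.1382
R=1: x+23/24x²=0 ⇒ x=−24/23=-1.0435; min R=1−1/(4·23/24)=0.7391>−1
Confirm numerically:
  x=-0.919: |R|=0.89037 <1
  x=-0.908: |R|=0.88211 <1
  x=-0.719: |R|=0.77642 <1
  x=-1.236: |R|=1.22804 >1
  x=-1.146: |R|=1.11259 >1
Stable set (-1.0435, 0).

left endpoint -1.0435.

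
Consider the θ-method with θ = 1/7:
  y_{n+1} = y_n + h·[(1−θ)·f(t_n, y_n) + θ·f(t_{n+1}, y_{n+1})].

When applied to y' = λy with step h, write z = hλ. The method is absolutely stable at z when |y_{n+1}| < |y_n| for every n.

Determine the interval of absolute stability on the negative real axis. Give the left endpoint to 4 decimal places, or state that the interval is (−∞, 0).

Set f=λy, z=hλ:
  y_{n+1} = y_n + z·[6/7·y_n + 1/7·y_{n+1}] ⇒ (1 − 1/7z)y_{n+1} = (1 + 6/7z)y_n
  so R(z) = (1 + 6/7z)/(1 − 1/7z).

Solve |R(x)|<1 on ℝ⁻.
x=-0.31: |R|=0.7031
R=−1: 1+6/7x = −1+1/7x ⇒ -5/7x=2 ⇒ x=2/(-5/7)=-2.8000
Confirm numerically:
  x=-2.626: |R|=0.90962 <1
  x=-2.383: |R|=0.77779 <1
  x=-1.729: |R|=0.38653 <1
  x=-3.158: |R|=1.17622 >1
  x=-3.097: |R|=1.14707 >1
Interval (-2.8000, 0).

(-2.8000, 0).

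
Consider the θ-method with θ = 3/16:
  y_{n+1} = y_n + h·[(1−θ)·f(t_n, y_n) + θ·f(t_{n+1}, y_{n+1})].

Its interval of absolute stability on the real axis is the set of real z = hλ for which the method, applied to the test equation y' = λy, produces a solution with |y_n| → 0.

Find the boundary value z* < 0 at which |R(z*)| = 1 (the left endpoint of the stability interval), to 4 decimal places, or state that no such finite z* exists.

On y'=λy, z=hλ:
  y_{n+1} = y_n + z·[13/16·y_n + 3/16·y_{n+1}] ⇒ (1 − 3/16z)y_{n+1} = (1 + 13/16z)y_n
  ⇒ R(z) = (1 + 13/16z)/(1 − 3/16z).

Solve |R(x)|<1 on ℝ⁻.
x=-0.98: |R|=0.1721
R=−1: 1+13/16x = −1+3/16x ⇒ -5/8x=2 ⇒ x=2/(-5/8)=-3.2000
Confirm numerically:
  x=-3.131: |R|=0.97283 <1
  x=-3.035: |R|=0.93428 <1
  x=-1.487: |R|=0.16280 <1
  x=-1.368: |R|=0.08874 <1
  x=-3.799: |R|=1.21864 >1
  x=-3.554: |R|=1.13277 >1
  x=-3.463: |R|=1.09966 >1
Stable set (-3.2000, 0).

z* = -3.2000.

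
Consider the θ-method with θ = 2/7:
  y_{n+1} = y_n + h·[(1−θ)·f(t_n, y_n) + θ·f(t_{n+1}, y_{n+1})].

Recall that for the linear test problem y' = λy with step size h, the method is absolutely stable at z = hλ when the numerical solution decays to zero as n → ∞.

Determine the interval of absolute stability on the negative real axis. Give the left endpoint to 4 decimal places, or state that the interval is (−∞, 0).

On y'=λy, z=hλ:
  y_{n+1} = y_n + z·[5/7·y_n + 2/7·y_{n+1}] ⇒ (1 − 2/7z)y_{n+1} = (1 + 5/7z)y_n
  R(z) = (1 + 5/7z)/(1 − 2/7z).

Need |R(x)|<1, x<0.
x=-0.95: |R|=0.2528
R=−1: 1+5/7x = −1+2/7x ⇒ -3/7x=2 ⇒ x=2/(-3/7)=-4.6667
Confirm numerically:
  x=-4.495: |R|=0.96779 <1
  x=-4.147: |R|=0.89806 <1
  x=-2.790: |R|=0.55246 <1
  x=-1.943: |R|=0.24940 <1
  x=-5.144: |R|=1.08283 >1
  x=-4.982: |R|=1.05577 >1
Interval (-4.6667, 0).

(-4.6667, 0).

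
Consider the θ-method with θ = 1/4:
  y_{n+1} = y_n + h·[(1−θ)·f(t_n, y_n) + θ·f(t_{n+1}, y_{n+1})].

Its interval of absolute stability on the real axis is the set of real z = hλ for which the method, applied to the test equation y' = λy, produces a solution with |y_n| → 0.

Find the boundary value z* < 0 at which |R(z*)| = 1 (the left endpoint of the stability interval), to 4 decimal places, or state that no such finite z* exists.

z* = -4.0000.

Test eqn y'=λy, z=hλ:
  y_{n+1} = y_n + z·[3/4·y_n + 1/4·y_{n+1}] ⇒ (1 − 1/4z)y_{n+1} = (1 + 3/4z)y_n
  R(z) = (1 + 3/4z)/(1 − 1/4z).

Solve |R(x)|<1 on ℝ⁻.
x=-0.95: |R|=0.2323
R=−1: 1+3/4x = −1+1/4x ⇒ -1/2x=2 ⇒ x=2/(-1/2)=-4.0000
Confirm numerically:
  x=-3.457: |R|=0.85437 <1
  x=-2.718: |R|=0.61834 <1
  x=-1.797: |R|=0.23995 <1
  x=-1.723: |R|=0.20426 <1
  x=-4.354: |R|=1.08475 >1
  x=-4.125: |R|=1.03077 >1
Interval (-4.0000, 0).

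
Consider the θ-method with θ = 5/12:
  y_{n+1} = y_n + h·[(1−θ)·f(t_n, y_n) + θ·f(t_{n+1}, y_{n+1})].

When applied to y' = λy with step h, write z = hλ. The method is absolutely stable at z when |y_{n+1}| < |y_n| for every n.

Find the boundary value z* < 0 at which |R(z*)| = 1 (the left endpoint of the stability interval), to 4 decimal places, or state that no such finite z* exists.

z* = -12.0000.

On y'=λy, z=hλ:
  y_{n+1} = y_n + z·[7/12·y_n + 5/12·y_{n+1}] ⇒ (1 − 5/12z)y_{n+1} = (1 + 7/12z)y_n
  Hence R(z) = (1 + 7/12z)/(1 − 5/12z).

Need |R(x)|<1, x<0.
x=-1.35: |R|=0.1360
R=−1: 1+7/12x = −1+5/12x ⇒ -1/6x=2 ⇒ x=2/(-1/6)=-12.0000
Confirm numerically:
  x=-10.371: |R|=0.94898 <1
  x=-9.499: |R|=0.91593 <1
  x=-9.350: |R|=0.90979 <1
  x=-8.933: |R|=0.89175 <1
  x=-12.532: |R|=1.01425 >1
  x=-12.121: |R|=1.00333 >1
Interval (-12.0000, 0).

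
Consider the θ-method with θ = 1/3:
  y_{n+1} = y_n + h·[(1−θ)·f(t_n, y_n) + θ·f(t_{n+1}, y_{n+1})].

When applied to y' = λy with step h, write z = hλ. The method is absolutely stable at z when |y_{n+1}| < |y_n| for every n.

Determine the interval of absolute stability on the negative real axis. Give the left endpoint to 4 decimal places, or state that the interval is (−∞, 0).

On y'=λy, z=hλ:
  y_{n+1} = y_n + z·[2/3·y_n + 1/3·y_{n+1}] ⇒ (1 − 1/3z)y_{n+1} = (1 + 2/3z)y_n
  R(z) = (1 + 2/3z)/(1 − 1/3z).

Need |R(x)|<1, x<0.
x=-1.8: |R|=0.1250
R=−1: 1+2/3x = −1+1/3x ⇒ -1/3x=2 ⇒ x=2/(-1/3)=-6.0000
Confirm numerically:
  x=-4.515: |R|=0.80240 <1
  x=-4.462: |R|=0.79389 <1
  x=-4.050: |R|=0.72340 <1
  x=-6.319: |R|=1.03423 >1
  x=-6.312: |R|=1.03351 >1
So |R|<1 on (-6.0000, 0).

z∈(-6.0000,0).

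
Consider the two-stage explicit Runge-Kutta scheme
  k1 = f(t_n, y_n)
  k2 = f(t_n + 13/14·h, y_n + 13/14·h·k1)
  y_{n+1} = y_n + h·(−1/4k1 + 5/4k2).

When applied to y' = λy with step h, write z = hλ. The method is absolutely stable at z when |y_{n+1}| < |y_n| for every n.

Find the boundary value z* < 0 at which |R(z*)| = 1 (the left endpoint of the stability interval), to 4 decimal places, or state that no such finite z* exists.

z* = -0.8615.

Test eqn y'=λy, z=hλ:
  k1=λy_n ⇒ h·k1=z·y_n;  k2=λ(1+13/14z)y_n ⇒ h·k2=z(1+13/14z)y_n
  y_{n+1}/y_n = 1 − 1/4z + 5/4z(1+13/14z) = 1 + z + 65/56z²
  R(z) = 1 + z + 65/56z².

Find x<0 with |R(x)|<1.
x=-0.37: |R|=0.7889
R=1: x+65/56x²=0 ⇒ x=−56/65=-0.8615; min R=1−1/(4·65/56)=0.7846>−1
Confirm numerically:
  x=-0.767: |R|=0.91584 <1
  x=-0.508: |R|=0.79154 <1
  x=-0.489: |R|=0.78855 <1
  x=-1.010: |R|=1.17404 >1
  x=-0.947: |R|=1.09394 >1
So |R|<1 on (-0.8615, 0).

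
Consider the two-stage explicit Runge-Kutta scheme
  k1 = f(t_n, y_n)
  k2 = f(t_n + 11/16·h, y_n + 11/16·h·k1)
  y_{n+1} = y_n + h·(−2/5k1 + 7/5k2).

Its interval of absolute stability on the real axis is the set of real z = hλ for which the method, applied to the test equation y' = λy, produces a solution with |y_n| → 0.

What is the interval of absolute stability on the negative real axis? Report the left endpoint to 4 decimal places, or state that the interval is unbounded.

On y'=λy, z=hλ:
  k1=λy_n ⇒ h·k1=z·y_n;  k2=λ(1+11/16z)y_n ⇒ h·k2=z(1+11/16z)y_n
  y_{n+1}/y_n = 1 − 2/5z + 7/5z(1+11/16z) = 1 + z + 77/80z²
  ⇒ R(z) = 1 + z + 77/80z².

Need |R(x)|<1, x<0.
x=-0.9: |R|=0.8796
R=1: x+77/80x²=0 ⇒ x=−80/77=-1.0390; min R=1−1/(4·77/80)=0.7403>−1
Confirm numerically:
  x=-0.932: |R|=0.90405 <1
  x=-0.918: |R|=0.89312 <1
  x=-0.535: |R|=0.74049 <1
  x=-0.509: |R|=0.74037 <1
  x=-1.606: |R|=1.87651 >1
  x=-1.118: |R|=1.08505 >1
Stable set (-1.0390, 0).

z∈(-1.0390,0).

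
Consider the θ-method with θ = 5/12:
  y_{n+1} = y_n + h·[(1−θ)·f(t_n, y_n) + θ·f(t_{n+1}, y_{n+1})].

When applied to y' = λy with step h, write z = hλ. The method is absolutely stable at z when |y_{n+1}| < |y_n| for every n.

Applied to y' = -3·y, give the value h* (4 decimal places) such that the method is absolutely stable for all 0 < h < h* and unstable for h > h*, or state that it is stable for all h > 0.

(-12.0000,0); λ=-3 ⇒ h* = (12)/3 = 4.0000.

Set f=λy, z=hλ:
  y_{n+1} = y_n + z·[7/12·y_n + 5/12·y_{n+1}] ⇒ (1 − 5/12z)y_{n+1} = (1 + 7/12z)y_n
  R(z) = (1 + 7/12z)/(1 − 5/12z).

Need |R(x)|<1, x<0.
x=-1.02: |R|=0.2842
R=−1: 1+7/12x = −1+5/12x ⇒ -1/6x=2 ⇒ x=2/(-1/6)=-12.0000
Confirm numerically:
  x=-10.970: |R|=0.96918 <1
  x=-8.448: |R|=0.86903 <1
  x=-7.097: |R|=0.79349 <1
  x=-12.419: |R|=1.01131 >1
  x=-12.134: |R|=1.00369 >1
So |R|<1 on (-12.0000, 0).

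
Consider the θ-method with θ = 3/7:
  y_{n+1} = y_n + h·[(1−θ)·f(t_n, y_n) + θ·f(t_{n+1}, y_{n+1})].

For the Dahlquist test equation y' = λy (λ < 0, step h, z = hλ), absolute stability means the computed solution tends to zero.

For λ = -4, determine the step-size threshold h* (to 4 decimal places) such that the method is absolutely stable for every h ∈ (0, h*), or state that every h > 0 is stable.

Set f=λy, z=hλ:
  y_{n+1} = y_n + z·[4/7·y_n + 3/7·y_{n+1}] ⇒ (1 − 3/7z)y_{n+1} = (1 + 4/7z)y_n
  Hence R(z) = (1 + 4/7z)/(1 − 3/7z).

Find x<0 with |R(x)|<1.
x=-0.56: |R|=0.5484
R=−1: 1+4/7x = −1+3/7x ⇒ -1/7x=2 ⇒ x=2/(-1/7)=-14.0000
Confirm numerically:
  x=-13.383: |R|=0.98691 <1
  x=-10.429: |R|=0.90673 <1
  x=-8.352: |R|=0.82381 <1
  x=-6.311: |R|=0.70351 <1
  x=-14.584: |R|=1.01151 >1
  x=-14.490: |R|=1.00971 >1
  x=-14.384: |R|=1.00766 >1
Stable set (-14.0000, 0).

(-14.0000,0); λ=-4 ⇒ h* = (14)/4 = 3.5000.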